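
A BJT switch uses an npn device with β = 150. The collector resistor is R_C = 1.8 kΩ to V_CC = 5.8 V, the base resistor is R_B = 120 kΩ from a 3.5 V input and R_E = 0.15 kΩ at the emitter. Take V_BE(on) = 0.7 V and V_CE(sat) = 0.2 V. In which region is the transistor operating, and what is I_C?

saturation; I_C ≈ 2.9 mA

Assume active: I_B = (3.5 − 0.7)/(120 + 151×0.15) = 0.0196 mA, I_C = β·I_B = 2.94 mA.
Then V_CE = 5.8 − 2.94×1.8 − 2.96×0.15 = 0.0557 V < 0.2 V — the active assumption fails.
Re-solve with V_CE = 0.2 V. KCL at the emitter: V_E/R_E = (V_BB−0.7−V_E)/R_B + (V_CC−0.2−V_E)/R_C, giving V_E = 0.433 V.
I_C = (V_CC − 0.2 − V_E)/R_C = (5.6 − 0.433)/1.8 = 2.87 mA.
Check: I_B = (2.8 − 0.433)/120 = 0.0197 mA, and β·I_B = 2.96 mA > I_C, confirming saturation.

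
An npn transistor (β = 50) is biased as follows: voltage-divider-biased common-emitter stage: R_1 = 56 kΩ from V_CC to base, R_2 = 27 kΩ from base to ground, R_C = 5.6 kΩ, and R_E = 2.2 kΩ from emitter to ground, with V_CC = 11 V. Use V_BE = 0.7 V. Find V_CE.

V_CE ≈ 2.3 V

Thevenize the base divider: V_Th = V_CC·R_2/(R_1+R_2) = 11×27/83 = 3.58 V, R_Th = R_1‖R_2 = 18.2 kΩ.
Base-emitter loop: V_Th = I_B·R_Th + V_BE + (β+1)I_B·R_E, so I_B = (3.58 − 0.7) / (18.2 + 51×2.2) = 0.0221 mA.
I_C = β·I_B = 50×0.0221 = 1.1 mA, and I_E = (β+1)I_B = 1.13 mA.
V_CE = V_CC − I_C·R_C − I_E·R_E = 11 − 1.1×5.6 − 1.13×2.2 = 2.34 V.
V_CE = 2.34 V > 0.2 V confirms active-region operation.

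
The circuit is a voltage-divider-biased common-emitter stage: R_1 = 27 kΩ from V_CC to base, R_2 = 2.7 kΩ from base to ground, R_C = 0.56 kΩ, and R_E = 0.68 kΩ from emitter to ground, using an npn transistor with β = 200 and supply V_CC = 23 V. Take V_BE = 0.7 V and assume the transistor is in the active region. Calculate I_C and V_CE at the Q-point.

I_C ≈ 2 mA, V_CE ≈ 21 V

Thevenize the base divider: V_Th = V_CC·R_2/(R_1+R_2) = 23×2.7/29.7 = 2.09 V, R_Th = R_1‖R_2 = 2.45 kΩ.
Base-emitter loop: V_Th = I_B·R_Th + V_BE + (β+1)I_B·R_E, so I_B = (2.09 − 0.7) / (2.45 + 201×0.68) = 0.01 mA.
I_C = β·I_B = 200×0.01 = 2 mA, and I_E = (β+1)I_B = 2.01 mA.
V_CE = V_CC − I_C·R_C − I_E·R_E = 23 − 2×0.56 − 2.01×0.68 = 20.5 V.
V_CE = 20.5 V > 0.2 V confirms active-region operation.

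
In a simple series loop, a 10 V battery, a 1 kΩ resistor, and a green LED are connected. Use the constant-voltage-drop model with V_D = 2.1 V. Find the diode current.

I ≈ 7.9 mA

KVL around the loop: 10 = V_D + I·R = 2.1 + I × 1 kΩ.
So I = (10 − 2.1) / 1 kΩ = 7.9 / 1 = 7.9 mA.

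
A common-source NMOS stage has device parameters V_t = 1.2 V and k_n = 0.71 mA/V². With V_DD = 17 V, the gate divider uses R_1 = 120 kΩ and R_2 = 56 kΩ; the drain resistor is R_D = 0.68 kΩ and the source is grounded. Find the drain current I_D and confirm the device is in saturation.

I_D ≈ 6.3 mA

V_G = V_DD·R_2/(R_1+R_2) = 17×56/176 = 5.41 V. With the source grounded, V_GS = V_G = 5.41 V.
Assume saturation: I_D = (k_n/2)(V_GS − V_t)² = (0.71/2)×(5.41 − 1.2)² = 0.355×4.21² = 6.29 mA.
V_DS = V_DD − I_D·R_D = 17 − 6.29×0.68 = 12.7 V.
Saturation requires V_DS ≥ V_GS − V_t = 4.21 V; 12.7 ≥ 4.21 ✓.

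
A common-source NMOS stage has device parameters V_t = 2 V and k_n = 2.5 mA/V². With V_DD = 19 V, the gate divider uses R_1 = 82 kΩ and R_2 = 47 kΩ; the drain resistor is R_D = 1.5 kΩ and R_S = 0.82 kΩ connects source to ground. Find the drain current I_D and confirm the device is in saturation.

I_D ≈ 3.9 mA

V_G = V_DD·R_2/(R_1+R_2) = 19×47/129 = 6.92 V.
Assume saturation: I_D = (k_n/2)(V_GS − V_t)² with V_GS = V_G − I_D·R_S = 6.92 − 0.82·I_D.
Substituting gives 0.84·I_D² − 11.1·I_D + 30.3 = 0, with roots I_D = 3.86 or 9.34 mA.
The root I_D = 9.34 mA gives V_GS = -0.733 V ≤ V_t, so take I_D = 3.86 mA.
Then V_GS = 3.76 V and V_DS = V_DD − I_D(R_D+R_S) = 19 − 3.86×2.32 = 10 V.
Saturation requires V_DS ≥ V_GS − V_t = 1.76 V; 10 ≥ 1.76 ✓.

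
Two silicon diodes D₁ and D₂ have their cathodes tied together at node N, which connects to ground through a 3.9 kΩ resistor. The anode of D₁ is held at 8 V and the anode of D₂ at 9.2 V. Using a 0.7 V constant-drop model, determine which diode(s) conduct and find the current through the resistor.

Only D₂ conducts; I_R ≈ 2.2 mA

Assume both conduct. Then node N would need to be at both 8−0.7 = 7.3 V and 9.2−0.7 = 8.5 V, which is impossible.
Assume only D₂ conducts: V_N = 9.2 − 0.7 = 8.5 V, so I_R = 8.5/3.9 = 2.18 mA.
Check D₁: its anode-to-cathode voltage is 8 − 8.5 = -0.5 V < 0.7 V, so it is off. The assumption is consistent.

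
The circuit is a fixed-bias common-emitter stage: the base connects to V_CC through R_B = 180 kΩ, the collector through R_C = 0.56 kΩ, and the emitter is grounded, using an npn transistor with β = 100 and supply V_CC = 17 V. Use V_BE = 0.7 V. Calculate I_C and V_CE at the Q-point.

I_C ≈ 9.1 mA, V_CE ≈ 12 V

Base loop: V_CC = I_B·R_B + V_BE, so I_B = (17 − 0.7)/180 kΩ = 0.0906 mA.
In the active region I_C = β·I_B = 100 × 0.0906 = 9.06 mA.
Collector loop: V_CE = V_CC − I_C·R_C = 17 − 9.06×0.56 = 11.9 V.
Since V_CE = 11.9 V > V_CE(sat) ≈ 0.2 V, the transistor is in the active region as assumed.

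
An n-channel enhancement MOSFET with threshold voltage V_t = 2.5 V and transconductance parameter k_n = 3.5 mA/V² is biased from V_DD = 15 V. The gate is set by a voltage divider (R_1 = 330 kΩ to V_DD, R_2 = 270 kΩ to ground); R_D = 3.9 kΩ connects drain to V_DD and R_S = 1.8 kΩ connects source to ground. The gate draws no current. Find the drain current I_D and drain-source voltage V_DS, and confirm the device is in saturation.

V_G = V_DD·R_2/(R_1+R_2) = 15×270/600 = 6.75 V.
Assume saturation: I_D = (k_n/2)(V_GS − V_t)² with V_GS = V_G − I_D·R_S = 6.75 − 1.8·I_D.
Substituting gives 5.67·I_D² − 27.8·I_D + 31.6 = 0, with roots I_D = 1.8 or 3.1 mA.
The root I_D = 3.1 mA gives V_GS = 1.17 V ≤ V_t, so take I_D = 1.8 mA.
Then V_GS = 3.51 V and V_DS = V_DD − I_D(R_D+R_S) = 15 − 1.8×5.7 = 4.75 V.
Saturation requires V_DS ≥ V_GS − V_t = 1.01 V; 4.75 ≥ 1.01 ✓.

I_D ≈ 1.8 mA, V_DS ≈ 4.8 V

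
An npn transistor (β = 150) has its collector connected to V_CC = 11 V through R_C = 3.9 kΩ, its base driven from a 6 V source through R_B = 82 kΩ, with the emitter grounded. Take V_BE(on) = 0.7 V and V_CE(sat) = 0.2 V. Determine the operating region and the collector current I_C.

Assume active: I_B = (6 − 0.7)/82 = 0.0646 mA, giving I_C = β·I_B = 9.7 mA.
But then V_CE = 11 − 9.7×3.9 = -26.8 V < V_CE(sat) = 0.2 V — impossible in the active region.
So the transistor is saturated. With V_CE = 0.2 V, I_C = (V_CC − 0.2)/R_C = 10.8/3.9 = 2.77 mA.
Check: β·I_B = 9.7 mA > I_C = 2.77 mA, confirming saturation.

saturation; I_C ≈ 2.8 mA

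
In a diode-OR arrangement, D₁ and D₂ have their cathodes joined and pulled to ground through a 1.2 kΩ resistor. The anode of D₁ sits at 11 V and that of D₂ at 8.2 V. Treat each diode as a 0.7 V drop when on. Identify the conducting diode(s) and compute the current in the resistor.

Only D₁ conducts; I_R ≈ 8.6 mA

Assume both conduct. Then node N would need to be at both 11−0.7 = 10.3 V and 8.2−0.7 = 7.5 V, which is impossible.
Assume only D₁ conducts: V_N = 11 − 0.7 = 10.3 V, so I_R = 10.3/1.2 = 8.58 mA.
Check D₂: its anode-to-cathode voltage is 8.2 − 10.3 = -2.1 V < 0.7 V, so it is off. The assumption is consistent.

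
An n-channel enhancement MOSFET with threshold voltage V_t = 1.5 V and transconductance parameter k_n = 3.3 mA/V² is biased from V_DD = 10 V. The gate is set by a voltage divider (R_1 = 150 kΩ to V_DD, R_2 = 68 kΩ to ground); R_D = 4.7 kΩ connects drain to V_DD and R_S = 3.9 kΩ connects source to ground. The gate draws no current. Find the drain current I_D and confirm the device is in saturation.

V_G = V_DD·R_2/(R_1+R_2) = 10×68/218 = 3.12 V.
Assume saturation: I_D = (k_n/2)(V_GS − V_t)² with V_GS = V_G − I_D·R_S = 3.12 − 3.9·I_D.
Substituting gives 25.1·I_D² − 21.8·I_D + 4.33 = 0, with roots I_D = 0.305 or 0.565 mA.
The root I_D = 0.565 mA gives V_GS = 0.915 V ≤ V_t, so take I_D = 0.305 mA.
Then V_GS = 1.93 V and V_DS = V_DD − I_D(R_D+R_S) = 10 − 0.305×8.6 = 7.38 V.
Saturation requires V_DS ≥ V_GS − V_t = 0.43 V; 7.38 ≥ 0.43 ✓.

I_D ≈ 0.3 mA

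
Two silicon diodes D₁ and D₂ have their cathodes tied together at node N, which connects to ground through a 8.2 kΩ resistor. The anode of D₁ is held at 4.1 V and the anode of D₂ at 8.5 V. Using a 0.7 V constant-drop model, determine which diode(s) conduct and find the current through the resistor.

Assume both conduct. Then node N would need to be at both 4.1−0.7 = 3.4 V and 8.5−0.7 = 7.8 V, which is impossible.
Assume only D₂ conducts: V_N = 8.5 − 0.7 = 7.8 V, so I_R = 7.8/8.2 = 0.951 mA.
Check D₁: its anode-to-cathode voltage is 4.1 − 7.8 = -3.7 V < 0.7 V, so it is off. The assumption is consistent.

Only D₂ conducts; I_R ≈ 0.95 mA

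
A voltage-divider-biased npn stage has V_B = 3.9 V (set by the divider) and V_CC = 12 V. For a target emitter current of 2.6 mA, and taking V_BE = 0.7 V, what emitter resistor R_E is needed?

V_E = V_B − V_BE = 3.9 − 0.7 = 3.2 V.
R_E = V_E / I_E = 3.2 / 2.6 = 1.23 kΩ.

R_E ≈ 1.2 kΩ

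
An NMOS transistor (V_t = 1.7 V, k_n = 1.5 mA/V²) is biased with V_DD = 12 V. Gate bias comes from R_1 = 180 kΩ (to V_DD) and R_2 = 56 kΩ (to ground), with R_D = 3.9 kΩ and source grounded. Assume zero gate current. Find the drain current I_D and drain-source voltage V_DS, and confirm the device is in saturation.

V_G = V_DD·R_2/(R_1+R_2) = 12×56/236 = 2.85 V. With the source grounded, V_GS = V_G = 2.85 V.
Assume saturation: I_D = (k_n/2)(V_GS − V_t)² = (1.5/2)×(2.85 − 1.7)² = 0.75×1.15² = 0.987 mA.
V_DS = V_DD − I_D·R_D = 12 − 0.987×3.9 = 8.15 V.
Saturation requires V_DS ≥ V_GS − V_t = 1.15 V; 8.15 ≥ 1.15 ✓.

I_D ≈ 0.99 mA, V_DS ≈ 8.1 V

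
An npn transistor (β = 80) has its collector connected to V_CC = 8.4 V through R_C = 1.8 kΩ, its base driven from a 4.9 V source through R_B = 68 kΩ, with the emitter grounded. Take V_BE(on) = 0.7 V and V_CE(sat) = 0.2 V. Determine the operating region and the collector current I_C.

Assume active: I_B = (4.9 − 0.7)/68 = 0.0618 mA, giving I_C = β·I_B = 4.94 mA.
But then V_CE = 8.4 − 4.94×1.8 = -0.494 V < V_CE(sat) = 0.2 V — impossible in the active region.
So the transistor is saturated. With V_CE = 0.2 V, I_C = (V_CC − 0.2)/R_C = 8.2/1.8 = 4.56 mA.
Check: β·I_B = 4.94 mA > I_C = 4.56 mA, confirming saturation.

saturation; I_C ≈ 4.6 mA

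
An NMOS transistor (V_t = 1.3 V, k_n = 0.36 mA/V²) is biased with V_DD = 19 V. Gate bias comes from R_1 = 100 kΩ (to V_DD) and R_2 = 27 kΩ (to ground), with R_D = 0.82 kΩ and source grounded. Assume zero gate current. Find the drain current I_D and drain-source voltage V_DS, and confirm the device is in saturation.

V_G = V_DD·R_2/(R_1+R_2) = 19×27/127 = 4.04 V. With the source grounded, V_GS = V_G = 4.04 V.
Assume saturation: I_D = (k_n/2)(V_GS − V_t)² = (0.36/2)×(4.04 − 1.3)² = 0.18×2.74² = 1.35 mA.
V_DS = V_DD − I_D·R_D = 19 − 1.35×0.82 = 17.9 V.
Saturation requires V_DS ≥ V_GS − V_t = 2.74 V; 17.9 ≥ 2.74 ✓.

I_D ≈ 1.4 mA, V_DS ≈ 18 V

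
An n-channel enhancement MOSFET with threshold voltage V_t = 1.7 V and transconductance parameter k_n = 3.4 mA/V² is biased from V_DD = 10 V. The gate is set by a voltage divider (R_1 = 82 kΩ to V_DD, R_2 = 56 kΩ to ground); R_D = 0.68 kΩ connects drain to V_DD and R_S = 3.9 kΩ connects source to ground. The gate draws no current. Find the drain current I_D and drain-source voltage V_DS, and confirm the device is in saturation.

V_G = V_DD·R_2/(R_1+R_2) = 10×56/138 = 4.06 V.
Assume saturation: I_D = (k_n/2)(V_GS − V_t)² with V_GS = V_G − I_D·R_S = 4.06 − 3.9·I_D.
Substituting gives 25.9·I_D² − 32.3·I_D + 9.45 = 0, with roots I_D = 0.47 or 0.778 mA.
The root I_D = 0.778 mA gives V_GS = 1.02 V ≤ V_t, so take I_D = 0.47 mA.
Then V_GS = 2.23 V and V_DS = V_DD − I_D(R_D+R_S) = 10 − 0.47×4.58 = 7.85 V.
Saturation requires V_DS ≥ V_GS − V_t = 0.526 V; 7.85 ≥ 0.526 ✓.

I_D ≈ 0.47 mA, V_DS ≈ 7.8 V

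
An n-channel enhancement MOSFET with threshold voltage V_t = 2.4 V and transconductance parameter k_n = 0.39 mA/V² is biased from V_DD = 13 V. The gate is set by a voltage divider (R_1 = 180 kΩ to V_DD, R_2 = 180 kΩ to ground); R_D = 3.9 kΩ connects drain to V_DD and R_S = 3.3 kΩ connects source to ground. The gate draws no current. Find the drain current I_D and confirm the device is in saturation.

V_G = V_DD·R_2/(R_1+R_2) = 13×180/360 = 6.5 V.
Assume saturation: I_D = (k_n/2)(V_GS − V_t)² with V_GS = V_G − I_D·R_S = 6.5 − 3.3·I_D.
Substituting gives 2.12·I_D² − 6.28·I_D + 3.28 = 0, with roots I_D = 0.678 or 2.28 mA.
The root I_D = 2.28 mA gives V_GS = -1.02 V ≤ V_t, so take I_D = 0.678 mA.
Then V_GS = 4.26 V and V_DS = V_DD − I_D(R_D+R_S) = 13 − 0.678×7.2 = 8.12 V.
Saturation requires V_DS ≥ V_GS − V_t = 1.86 V; 8.12 ≥ 1.86 ✓.

I_D ≈ 0.68 mA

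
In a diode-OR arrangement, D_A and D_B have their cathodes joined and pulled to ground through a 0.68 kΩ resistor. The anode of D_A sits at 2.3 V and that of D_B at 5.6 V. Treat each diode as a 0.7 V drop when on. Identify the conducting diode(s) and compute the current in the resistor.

Only D_B conducts; I_R ≈ 7.2 mA

Assume both conduct. Then node N would need to be at both 2.3−0.7 = 1.6 V and 5.6−0.7 = 4.9 V, which is impossible.
Assume only D_B conducts: V_N = 5.6 − 0.7 = 4.9 V, so I_R = 4.9/0.68 = 7.21 mA.
Check D_A: its anode-to-cathode voltage is 2.3 − 4.9 = -2.6 V < 0.7 V, so it is off. The assumption is consistent.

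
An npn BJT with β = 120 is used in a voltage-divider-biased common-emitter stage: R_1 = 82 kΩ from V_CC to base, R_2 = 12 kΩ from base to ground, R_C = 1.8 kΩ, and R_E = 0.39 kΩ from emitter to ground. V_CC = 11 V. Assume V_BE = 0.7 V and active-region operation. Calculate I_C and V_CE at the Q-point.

I_C ≈ 1.5 mA, V_CE ≈ 7.8 V

Thevenize the base divider: V_Th = V_CC·R_2/(R_1+R_2) = 11×12/94 = 1.4 V, R_Th = R_1‖R_2 = 10.5 kΩ.
Base-emitter loop: V_Th = I_B·R_Th + V_BE + (β+1)I_B·R_E, so I_B = (1.4 − 0.7) / (10.5 + 121×0.39) = 0.0122 mA.
I_C = β·I_B = 120×0.0122 = 1.47 mA, and I_E = (β+1)I_B = 1.48 mA.
V_CE = V_CC − I_C·R_C − I_E·R_E = 11 − 1.47×1.8 − 1.48×0.39 = 7.79 V.
V_CE = 7.79 V > 0.2 V confirms active-region operation.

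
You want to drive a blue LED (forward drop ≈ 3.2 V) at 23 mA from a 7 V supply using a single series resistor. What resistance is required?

The resistor drops V_S − V_D = 7 − 3.2 = 3.8 V at 23 mA.
R = 3.8 V / 23 mA = 0.165 kΩ.

R ≈ 0.17 kΩ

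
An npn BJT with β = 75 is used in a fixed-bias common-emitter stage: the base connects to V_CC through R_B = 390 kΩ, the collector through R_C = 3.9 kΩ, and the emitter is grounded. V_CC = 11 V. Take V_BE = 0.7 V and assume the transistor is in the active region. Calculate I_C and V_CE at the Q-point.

I_C ≈ 2 mA, V_CE ≈ 3.3 V

Base loop: V_CC = I_B·R_B + V_BE, so I_B = (11 − 0.7)/390 kΩ = 0.0264 mA.
In the active region I_C = β·I_B = 75 × 0.0264 = 1.98 mA.
Collector loop: V_CE = V_CC − I_C·R_C = 11 − 1.98×3.9 = 3.27 V.
Since V_CE = 3.27 V > V_CE(sat) ≈ 0.2 V, the transistor is in the active region as assumed.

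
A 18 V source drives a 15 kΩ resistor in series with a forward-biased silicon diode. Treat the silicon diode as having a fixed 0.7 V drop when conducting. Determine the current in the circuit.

I ≈ 1.2 mA

KVL around the loop: 18 = V_D + I·R = 0.7 + I × 15 kΩ.
So I = (18 − 0.7) / 15 kΩ = 17.3 / 15 = 1.15 mA.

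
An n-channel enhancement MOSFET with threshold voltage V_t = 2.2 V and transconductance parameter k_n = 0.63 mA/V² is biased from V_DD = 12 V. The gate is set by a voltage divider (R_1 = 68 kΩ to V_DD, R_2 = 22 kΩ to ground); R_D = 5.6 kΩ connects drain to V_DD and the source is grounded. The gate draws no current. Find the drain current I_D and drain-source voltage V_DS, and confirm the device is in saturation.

V_G = V_DD·R_2/(R_1+R_2) = 12×22/90 = 2.93 V. With the source grounded, V_GS = V_G = 2.93 V.
Assume saturation: I_D = (k_n/2)(V_GS − V_t)² = (0.63/2)×(2.93 − 2.2)² = 0.315×0.733² = 0.169 mA.
V_DS = V_DD − I_D·R_D = 12 − 0.169×5.6 = 11.1 V.
Saturation requires V_DS ≥ V_GS − V_t = 0.733 V; 11.1 ≥ 0.733 ✓.

I_D ≈ 0.17 mA, V_DS ≈ 11 V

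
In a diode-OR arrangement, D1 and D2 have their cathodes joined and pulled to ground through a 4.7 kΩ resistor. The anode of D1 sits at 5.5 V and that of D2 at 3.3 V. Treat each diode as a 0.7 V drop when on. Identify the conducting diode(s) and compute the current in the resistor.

Only D1 conducts; I_R ≈ 1 mA

Assume both conduct. Then node N would need to be at both 5.5−0.7 = 4.8 V and 3.3−0.7 = 2.6 V, which is impossible.
Assume only D1 conducts: V_N = 5.5 − 0.7 = 4.8 V, so I_R = 4.8/4.7 = 1.02 mA.
Check D2: its anode-to-cathode voltage is 3.3 − 4.8 = -1.5 V < 0.7 V, so it is off. The assumption is consistent.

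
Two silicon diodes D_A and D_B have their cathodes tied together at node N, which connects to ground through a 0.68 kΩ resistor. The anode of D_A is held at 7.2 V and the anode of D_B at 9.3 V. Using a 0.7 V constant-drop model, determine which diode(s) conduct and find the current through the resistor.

Only D_B conducts; I_R ≈ 13 mA

Assume both conduct. Then node N would need to be at both 7.2−0.7 = 6.5 V and 9.3−0.7 = 8.6 V, which is impossible.
Assume only D_B conducts: V_N = 9.3 − 0.7 = 8.6 V, so I_R = 8.6/0.68 = 12.6 mA.
Check D_A: its anode-to-cathode voltage is 7.2 − 8.6 = -1.4 V < 0.7 V, so it is off. The assumption is consistent.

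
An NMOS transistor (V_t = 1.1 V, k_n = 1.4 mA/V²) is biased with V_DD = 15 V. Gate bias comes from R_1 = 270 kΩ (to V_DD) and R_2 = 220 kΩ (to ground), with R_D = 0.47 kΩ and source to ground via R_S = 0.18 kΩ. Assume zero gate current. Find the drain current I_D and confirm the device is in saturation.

I_D ≈ 10 mA

V_G = V_DD·R_2/(R_1+R_2) = 15×220/490 = 6.73 V.
Assume saturation: I_D = (k_n/2)(V_GS − V_t)² with V_GS = V_G − I_D·R_S = 6.73 − 0.18·I_D.
Substituting gives 0.0227·I_D² − 2.42·I_D + 22.2 = 0, with roots I_D = 10.1 or 96.5 mA.
The root I_D = 96.5 mA gives V_GS = -10.6 V ≤ V_t, so take I_D = 10.1 mA.
Then V_GS = 4.91 V and V_DS = V_DD − I_D(R_D+R_S) = 15 − 10.1×0.65 = 8.4 V.
Saturation requires V_DS ≥ V_GS − V_t = 3.81 V; 8.4 ≥ 3.81 ✓.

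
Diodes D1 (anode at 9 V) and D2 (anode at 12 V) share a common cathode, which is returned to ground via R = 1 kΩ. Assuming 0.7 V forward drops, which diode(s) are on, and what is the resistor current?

Only D2 conducts; I_R ≈ 11 mA

Assume both conduct. Then node N would need to be at both 9−0.7 = 8.3 V and 12−0.7 = 11.3 V, which is impossible.
Assume only D2 conducts: V_N = 12 − 0.7 = 11.3 V, so I_R = 11.3/1 = 11.3 mA.
Check D1: its anode-to-cathode voltage is 9 − 11.3 = -2.3 V < 0.7 V, so it is off. The assumption is consistent.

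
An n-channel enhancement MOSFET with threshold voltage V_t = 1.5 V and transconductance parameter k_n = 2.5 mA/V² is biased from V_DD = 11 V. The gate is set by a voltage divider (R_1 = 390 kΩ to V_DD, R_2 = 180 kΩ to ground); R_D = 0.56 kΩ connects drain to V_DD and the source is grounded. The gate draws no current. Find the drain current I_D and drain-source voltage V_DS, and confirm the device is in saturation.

V_G = V_DD·R_2/(R_1+R_2) = 11×180/570 = 3.47 V. With the source grounded, V_GS = V_G = 3.47 V.
Assume saturation: I_D = (k_n/2)(V_GS − V_t)² = (2.5/2)×(3.47 − 1.5)² = 1.25×1.97² = 4.87 mA.
V_DS = V_DD − I_D·R_D = 11 − 4.87×0.56 = 8.27 V.
Saturation requires V_DS ≥ V_GS − V_t = 1.97 V; 8.27 ≥ 1.97 ✓.

I_D ≈ 4.9 mA, V_DS ≈ 8.3 V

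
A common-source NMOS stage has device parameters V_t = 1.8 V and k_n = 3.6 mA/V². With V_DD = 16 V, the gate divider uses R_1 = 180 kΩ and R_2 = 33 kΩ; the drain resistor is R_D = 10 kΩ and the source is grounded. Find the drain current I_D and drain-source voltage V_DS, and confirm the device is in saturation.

V_G = V_DD·R_2/(R_1+R_2) = 16×33/213 = 2.48 V. With the source grounded, V_GS = V_G = 2.48 V.
Assume saturation: I_D = (k_n/2)(V_GS − V_t)² = (3.6/2)×(2.48 − 1.8)² = 1.8×0.679² = 0.83 mA.
V_DS = V_DD − I_D·R_D = 16 − 0.83×10 = 7.7 V.
Saturation requires V_DS ≥ V_GS − V_t = 0.679 V; 7.7 ≥ 0.679 ✓.

I_D ≈ 0.83 mA, V_DS ≈ 7.7 V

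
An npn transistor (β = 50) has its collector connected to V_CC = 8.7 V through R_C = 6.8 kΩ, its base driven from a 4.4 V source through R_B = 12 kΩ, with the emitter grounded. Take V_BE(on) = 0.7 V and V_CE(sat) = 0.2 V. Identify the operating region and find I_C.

saturation; I_C ≈ 1.2 mA

Assume active: I_B = (4.4 − 0.7)/12 = 0.308 mA, giving I_C = β·I_B = 15.4 mA.
But then V_CE = 8.7 − 15.4×6.8 = -96.1 V < V_CE(sat) = 0.2 V — impossible in the active region.
So the transistor is saturated. With V_CE = 0.2 V, I_C = (V_CC − 0.2)/R_C = 8.5/6.8 = 1.25 mA.
Check: β·I_B = 15.4 mA > I_C = 1.25 mA, confirming saturation.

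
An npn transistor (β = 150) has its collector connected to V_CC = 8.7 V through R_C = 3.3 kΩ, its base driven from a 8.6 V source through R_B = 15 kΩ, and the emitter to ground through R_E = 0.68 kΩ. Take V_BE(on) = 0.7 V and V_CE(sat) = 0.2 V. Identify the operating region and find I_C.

saturation; I_C ≈ 2.1 mA

Assume active: I_B = (8.6 − 0.7)/(15 + 151×0.68) = 0.0671 mA, I_C = β·I_B = 10.1 mA.
Then V_CE = 8.7 − 10.1×3.3 − 10.1×0.68 = -31.4 V < 0.2 V — the active assumption fails.
Re-solve with V_CE = 0.2 V. KCL at the emitter: V_E/R_E = (V_BB−0.7−V_E)/R_B + (V_CC−0.2−V_E)/R_C, giving V_E = 1.69 V.
I_C = (V_CC − 0.2 − V_E)/R_C = (8.5 − 1.69)/3.3 = 2.06 mA.
Check: I_B = (7.9 − 1.69)/15 = 0.414 mA, and β·I_B = 62.1 mA > I_C, confirming saturation.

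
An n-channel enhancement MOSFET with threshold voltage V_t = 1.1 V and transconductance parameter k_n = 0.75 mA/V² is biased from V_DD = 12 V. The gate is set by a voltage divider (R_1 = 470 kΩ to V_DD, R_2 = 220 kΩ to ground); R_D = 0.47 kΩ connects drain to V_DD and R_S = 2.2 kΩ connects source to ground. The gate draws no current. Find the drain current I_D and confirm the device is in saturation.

V_G = V_DD·R_2/(R_1+R_2) = 12×220/690 = 3.83 V.
Assume saturation: I_D = (k_n/2)(V_GS − V_t)² with V_GS = V_G − I_D·R_S = 3.83 − 2.2·I_D.
Substituting gives 1.82·I_D² − 5.5·I_D + 2.79 = 0, with roots I_D = 0.644 or 2.39 mA.
The root I_D = 2.39 mA gives V_GS = -1.42 V ≤ V_t, so take I_D = 0.644 mA.
Then V_GS = 2.41 V and V_DS = V_DD − I_D(R_D+R_S) = 12 − 0.644×2.67 = 10.3 V.
Saturation requires V_DS ≥ V_GS − V_t = 1.31 V; 10.3 ≥ 1.31 ✓.

I_D ≈ 0.64 mA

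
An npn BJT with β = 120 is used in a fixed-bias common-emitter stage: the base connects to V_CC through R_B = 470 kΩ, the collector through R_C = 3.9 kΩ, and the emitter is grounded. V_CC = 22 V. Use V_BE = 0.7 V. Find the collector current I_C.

I_C ≈ 5.4 mA

Base loop: V_CC = I_B·R_B + V_BE, so I_B = (22 − 0.7)/470 kΩ = 0.0453 mA.
In the active region I_C = β·I_B = 120 × 0.0453 = 5.44 mA.
Collector loop: V_CE = V_CC − I_C·R_C = 22 − 5.44×3.9 = 0.791 V.
Since V_CE = 0.791 V > V_CE(sat) ≈ 0.2 V, the transistor is in the active region as assumed.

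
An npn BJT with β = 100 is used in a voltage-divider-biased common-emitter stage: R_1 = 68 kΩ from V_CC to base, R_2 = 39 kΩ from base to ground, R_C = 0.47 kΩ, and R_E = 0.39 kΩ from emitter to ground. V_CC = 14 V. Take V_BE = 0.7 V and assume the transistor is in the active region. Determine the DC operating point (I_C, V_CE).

I_C ≈ 6.9 mA, V_CE ≈ 8.1 V

Thevenize the base divider: V_Th = V_CC·R_2/(R_1+R_2) = 14×39/107 = 5.1 V, R_Th = R_1‖R_2 = 24.8 kΩ.
Base-emitter loop: V_Th = I_B·R_Th + V_BE + (β+1)I_B·R_E, so I_B = (5.1 − 0.7) / (24.8 + 101×0.39) = 0.0686 mA.
I_C = β·I_B = 100×0.0686 = 6.86 mA, and I_E = (β+1)I_B = 6.93 mA.
V_CE = V_CC − I_C·R_C − I_E·R_E = 14 − 6.86×0.47 − 6.93×0.39 = 8.07 V.
V_CE = 8.07 V > 0.2 V confirms active-region operation.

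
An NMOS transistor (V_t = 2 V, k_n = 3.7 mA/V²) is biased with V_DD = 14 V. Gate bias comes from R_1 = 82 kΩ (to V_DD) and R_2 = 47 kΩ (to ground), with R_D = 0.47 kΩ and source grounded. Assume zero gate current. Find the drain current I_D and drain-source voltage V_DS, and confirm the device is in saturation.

V_G = V_DD·R_2/(R_1+R_2) = 14×47/129 = 5.1 V. With the source grounded, V_GS = V_G = 5.1 V.
Assume saturation: I_D = (k_n/2)(V_GS − V_t)² = (3.7/2)×(5.1 − 2)² = 1.85×3.1² = 17.8 mA.
V_DS = V_DD − I_D·R_D = 14 − 17.8×0.47 = 5.64 V.
Saturation requires V_DS ≥ V_GS − V_t = 3.1 V; 5.64 ≥ 3.1 ✓.

I_D ≈ 18 mA, V_DS ≈ 5.6 V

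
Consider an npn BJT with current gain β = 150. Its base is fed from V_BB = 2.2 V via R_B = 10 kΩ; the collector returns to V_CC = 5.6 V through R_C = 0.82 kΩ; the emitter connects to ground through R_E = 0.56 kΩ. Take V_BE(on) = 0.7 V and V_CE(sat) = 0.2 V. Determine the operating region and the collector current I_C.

Assume active. Base-emitter loop: I_B = (V_BB − V_BE)/(R_B + (β+1)R_E) = (2.2 − 0.7)/(10 + 151×0.56) = 0.0159 mA.
I_C = β·I_B = 150×0.0159 = 2.38 mA.
V_CE = V_CC − I_C·R_C − I_E·R_E = 5.6 − 2.38×0.82 − 2.4×0.56 = 2.31 V > V_CE(sat), so the active-region assumption holds.

active; I_C ≈ 2.4 mA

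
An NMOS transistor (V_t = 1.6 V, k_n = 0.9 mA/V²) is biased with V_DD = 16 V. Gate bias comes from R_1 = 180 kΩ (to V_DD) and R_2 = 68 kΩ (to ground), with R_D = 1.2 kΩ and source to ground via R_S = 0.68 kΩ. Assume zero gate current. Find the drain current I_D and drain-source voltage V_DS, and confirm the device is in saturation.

I_D ≈ 1.5 mA, V_DS ≈ 13 V

V_G = V_DD·R_2/(R_1+R_2) = 16×68/248 = 4.39 V.
Assume saturation: I_D = (k_n/2)(V_GS − V_t)² with V_GS = V_G − I_D·R_S = 4.39 − 0.68·I_D.
Substituting gives 0.208·I_D² − 2.71·I_D + 3.5 = 0, with roots I_D = 1.45 or 11.5 mA.
The root I_D = 11.5 mA gives V_GS = -3.47 V ≤ V_t, so take I_D = 1.45 mA.
Then V_GS = 3.4 V and V_DS = V_DD − I_D(R_D+R_S) = 16 − 1.45×1.88 = 13.3 V.
Saturation requires V_DS ≥ V_GS − V_t = 1.8 V; 13.3 ≥ 1.8 ✓.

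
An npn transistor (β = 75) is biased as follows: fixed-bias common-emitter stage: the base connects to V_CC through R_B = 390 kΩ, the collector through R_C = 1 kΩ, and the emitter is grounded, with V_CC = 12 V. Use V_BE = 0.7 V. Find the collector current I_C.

Base loop: V_CC = I_B·R_B + V_BE, so I_B = (12 − 0.7)/390 kΩ = 0.029 mA.
In the active region I_C = β·I_B = 75 × 0.029 = 2.17 mA.
Collector loop: V_CE = V_CC − I_C·R_C = 12 − 2.17×1 = 9.83 V.
Since V_CE = 9.83 V > V_CE(sat) ≈ 0.2 V, the transistor is in the active region as assumed.

I_C ≈ 2.2 mA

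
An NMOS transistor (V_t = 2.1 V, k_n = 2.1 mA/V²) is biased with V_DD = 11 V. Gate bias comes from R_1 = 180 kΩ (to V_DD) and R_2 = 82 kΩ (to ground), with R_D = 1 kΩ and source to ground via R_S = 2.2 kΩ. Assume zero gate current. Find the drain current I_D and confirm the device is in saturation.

V_G = V_DD·R_2/(R_1+R_2) = 11×82/262 = 3.44 V.
Assume saturation: I_D = (k_n/2)(V_GS − V_t)² with V_GS = V_G − I_D·R_S = 3.44 − 2.2·I_D.
Substituting gives 5.08·I_D² − 7.2·I_D + 1.89 = 0, with roots I_D = 0.348 or 1.07 mA.
The root I_D = 1.07 mA gives V_GS = 1.09 V ≤ V_t, so take I_D = 0.348 mA.
Then V_GS = 2.68 V and V_DS = V_DD − I_D(R_D+R_S) = 11 − 0.348×3.2 = 9.88 V.
Saturation requires V_DS ≥ V_GS − V_t = 0.576 V; 9.88 ≥ 0.576 ✓.

I_D ≈ 0.35 mA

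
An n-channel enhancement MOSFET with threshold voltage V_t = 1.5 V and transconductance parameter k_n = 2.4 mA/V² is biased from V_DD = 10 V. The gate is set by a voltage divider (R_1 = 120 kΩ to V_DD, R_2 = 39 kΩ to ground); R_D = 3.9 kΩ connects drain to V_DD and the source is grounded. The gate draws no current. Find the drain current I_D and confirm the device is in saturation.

V_G = V_DD·R_2/(R_1+R_2) = 10×39/159 = 2.45 V. With the source grounded, V_GS = V_G = 2.45 V.
Assume saturation: I_D = (k_n/2)(V_GS − V_t)² = (2.4/2)×(2.45 − 1.5)² = 1.2×0.953² = 1.09 mA.
V_DS = V_DD − I_D·R_D = 10 − 1.09×3.9 = 5.75 V.
Saturation requires V_DS ≥ V_GS − V_t = 0.953 V; 5.75 ≥ 0.953 ✓.

I_D ≈ 1.1 mA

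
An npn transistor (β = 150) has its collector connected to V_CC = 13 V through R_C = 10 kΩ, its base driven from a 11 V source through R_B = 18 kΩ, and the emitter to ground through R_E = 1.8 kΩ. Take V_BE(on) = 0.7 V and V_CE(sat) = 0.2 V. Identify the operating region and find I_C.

Assume active: I_B = (11 − 0.7)/(18 + 151×1.8) = 0.0355 mA, I_C = β·I_B = 5.33 mA.
Then V_CE = 13 − 5.33×10 − 5.37×1.8 = -50 V < 0.2 V — the active assumption fails.
Re-solve with V_CE = 0.2 V. KCL at the emitter: V_E/R_E = (V_BB−0.7−V_E)/R_B + (V_CC−0.2−V_E)/R_C, giving V_E = 2.6 V.
I_C = (V_CC − 0.2 − V_E)/R_C = (12.8 − 2.6)/10 = 1.02 mA.
Check: I_B = (10.3 − 2.6)/18 = 0.428 mA, and β·I_B = 64.1 mA > I_C, confirming saturation.

saturation; I_C ≈ 1 mA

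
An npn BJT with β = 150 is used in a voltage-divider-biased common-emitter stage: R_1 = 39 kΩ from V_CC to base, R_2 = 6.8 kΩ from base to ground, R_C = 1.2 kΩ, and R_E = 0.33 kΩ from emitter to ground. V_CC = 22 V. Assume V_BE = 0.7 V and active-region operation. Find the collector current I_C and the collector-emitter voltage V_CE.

I_C ≈ 6.9 mA, V_CE ≈ 11 V

Thevenize the base divider: V_Th = V_CC·R_2/(R_1+R_2) = 22×6.8/45.8 = 3.27 V, R_Th = R_1‖R_2 = 5.79 kΩ.
Base-emitter loop: V_Th = I_B·R_Th + V_BE + (β+1)I_B·R_E, so I_B = (3.27 − 0.7) / (5.79 + 151×0.33) = 0.0461 mA.
I_C = β·I_B = 150×0.0461 = 6.92 mA, and I_E = (β+1)I_B = 6.97 mA.
V_CE = V_CC − I_C·R_C − I_E·R_E = 22 − 6.92×1.2 − 6.97×0.33 = 11.4 V.
V_CE = 11.4 V > 0.2 V confirms active-region operation.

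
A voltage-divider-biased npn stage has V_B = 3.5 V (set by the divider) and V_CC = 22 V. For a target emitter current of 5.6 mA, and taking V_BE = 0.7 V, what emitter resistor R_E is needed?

V_E = V_B − V_BE = 3.5 − 0.7 = 2.8 V.
R_E = V_E / I_E = 2.8 / 5.6 = 0.5 kΩ.

R_E ≈ 0.5 kΩ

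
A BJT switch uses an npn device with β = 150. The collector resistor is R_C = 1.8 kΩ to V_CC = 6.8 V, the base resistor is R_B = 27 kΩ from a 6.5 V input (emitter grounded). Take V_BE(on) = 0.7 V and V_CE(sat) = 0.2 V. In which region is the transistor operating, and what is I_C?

Assume active: I_B = (6.5 − 0.7)/27 = 0.215 mA, giving I_C = β·I_B = 32.2 mA.
But then V_CE = 6.8 − 32.2×1.8 = -51.2 V < V_CE(sat) = 0.2 V — impossible in the active region.
So the transistor is saturated. With V_CE = 0.2 V, I_C = (V_CC − 0.2)/R_C = 6.6/1.8 = 3.67 mA.
Check: β·I_B = 32.2 mA > I_C = 3.67 mA, confirming saturation.

saturation; I_C ≈ 3.7 mA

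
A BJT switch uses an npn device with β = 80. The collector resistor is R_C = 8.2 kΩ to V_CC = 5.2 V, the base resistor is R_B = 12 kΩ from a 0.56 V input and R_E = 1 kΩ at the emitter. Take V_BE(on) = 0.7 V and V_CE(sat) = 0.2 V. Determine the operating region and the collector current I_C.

cutoff; I_C ≈ 0

V_BB = 0.56 V ≤ V_BE(on) = 0.7 V, so the base-emitter junction is not forward biased.
The transistor is in cutoff: I_B = I_C = 0.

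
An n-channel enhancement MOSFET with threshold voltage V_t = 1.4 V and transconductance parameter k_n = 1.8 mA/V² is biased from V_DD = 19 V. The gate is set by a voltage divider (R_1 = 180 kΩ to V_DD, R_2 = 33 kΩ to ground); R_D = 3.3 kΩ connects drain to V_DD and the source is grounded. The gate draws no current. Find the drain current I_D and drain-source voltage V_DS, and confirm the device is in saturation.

I_D ≈ 2.1 mA, V_DS ≈ 12 V

V_G = V_DD·R_2/(R_1+R_2) = 19×33/213 = 2.94 V. With the source grounded, V_GS = V_G = 2.94 V.
Assume saturation: I_D = (k_n/2)(V_GS − V_t)² = (1.8/2)×(2.94 − 1.4)² = 0.9×1.54² = 2.14 mA.
V_DS = V_DD − I_D·R_D = 19 − 2.14×3.3 = 11.9 V.
Saturation requires V_DS ≥ V_GS − V_t = 1.54 V; 11.9 ≥ 1.54 ✓.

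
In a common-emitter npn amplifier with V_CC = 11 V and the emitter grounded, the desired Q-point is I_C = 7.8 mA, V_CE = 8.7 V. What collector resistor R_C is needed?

R_C ≈ 0.29 kΩ

Collector loop: V_CC = I_C·R_C + V_CE.
R_C = (V_CC − V_CE)/I_C = (11 − 8.7)/7.8 = 0.295 kΩ.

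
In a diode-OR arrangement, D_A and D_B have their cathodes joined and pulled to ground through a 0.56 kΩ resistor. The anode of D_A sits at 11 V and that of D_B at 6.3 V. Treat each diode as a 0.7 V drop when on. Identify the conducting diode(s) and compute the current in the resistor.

Assume both conduct. Then node N would need to be at both 11−0.7 = 10.3 V and 6.3−0.7 = 5.6 V, which is impossible.
Assume only D_A conducts: V_N = 11 − 0.7 = 10.3 V, so I_R = 10.3/0.56 = 18.4 mA.
Check D_B: its anode-to-cathode voltage is 6.3 − 10.3 = -4 V < 0.7 V, so it is off. The assumption is consistent.

Only D_A conducts; I_R ≈ 18 mA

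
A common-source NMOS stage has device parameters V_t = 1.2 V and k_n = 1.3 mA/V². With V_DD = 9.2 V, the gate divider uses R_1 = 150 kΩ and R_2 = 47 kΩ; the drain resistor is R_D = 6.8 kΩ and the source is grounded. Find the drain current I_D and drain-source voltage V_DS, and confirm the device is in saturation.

I_D ≈ 0.64 mA, V_DS ≈ 4.8 V

V_G = V_DD·R_2/(R_1+R_2) = 9.2×47/197 = 2.19 V. With the source grounded, V_GS = V_G = 2.19 V.
Assume saturation: I_D = (k_n/2)(V_GS − V_t)² = (1.3/2)×(2.19 − 1.2)² = 0.65×0.995² = 0.643 mA.
V_DS = V_DD − I_D·R_D = 9.2 − 0.643×6.8 = 4.82 V.
Saturation requires V_DS ≥ V_GS − V_t = 0.995 V; 4.82 ≥ 0.995 ✓.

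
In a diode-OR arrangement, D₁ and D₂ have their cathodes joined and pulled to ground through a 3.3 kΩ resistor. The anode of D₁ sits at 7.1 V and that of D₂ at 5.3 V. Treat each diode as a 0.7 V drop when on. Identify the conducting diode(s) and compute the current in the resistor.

Only D₁ conducts; I_R ≈ 1.9 mA

Assume both conduct. Then node N would need to be at both 7.1−0.7 = 6.4 V and 5.3−0.7 = 4.6 V, which is impossible.
Assume only D₁ conducts: V_N = 7.1 − 0.7 = 6.4 V, so I_R = 6.4/3.3 = 1.94 mA.
Check D₂: its anode-to-cathode voltage is 5.3 − 6.4 = -1.1 V < 0.7 V, so it is off. The assumption is consistent.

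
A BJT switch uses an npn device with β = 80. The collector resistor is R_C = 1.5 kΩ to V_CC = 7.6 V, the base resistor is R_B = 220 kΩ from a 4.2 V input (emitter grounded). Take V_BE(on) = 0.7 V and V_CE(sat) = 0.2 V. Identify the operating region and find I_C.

active; I_C ≈ 1.3 mA

Assume active. Base-emitter loop: I_B = (V_BB − V_BE)/R_B = (4.2 − 0.7)/220 = 0.0159 mA.
I_C = β·I_B = 80×0.0159 = 1.27 mA.
V_CE = V_CC − I_C·R_C = 7.6 − 1.27×1.5 = 5.69 V > V_CE(sat), so the active-region assumption holds.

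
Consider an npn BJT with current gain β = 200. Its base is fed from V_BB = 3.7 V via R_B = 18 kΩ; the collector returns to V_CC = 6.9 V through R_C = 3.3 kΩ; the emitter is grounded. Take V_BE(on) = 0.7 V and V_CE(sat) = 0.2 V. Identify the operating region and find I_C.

Assume active: I_B = (3.7 − 0.7)/18 = 0.167 mA, giving I_C = β·I_B = 33.3 mA.
But then V_CE = 6.9 − 33.3×3.3 = -103 V < V_CE(sat) = 0.2 V — impossible in the active region.
So the transistor is saturated. With V_CE = 0.2 V, I_C = (V_CC − 0.2)/R_C = 6.7/3.3 = 2.03 mA.
Check: β·I_B = 33.3 mA > I_C = 2.03 mA, confirming saturation.

saturation; I_C ≈ 2 mA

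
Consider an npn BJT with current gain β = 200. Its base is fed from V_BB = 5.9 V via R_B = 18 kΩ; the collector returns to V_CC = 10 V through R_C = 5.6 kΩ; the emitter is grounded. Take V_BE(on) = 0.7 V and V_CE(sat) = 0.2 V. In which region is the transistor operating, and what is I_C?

Assume active: I_B = (5.9 − 0.7)/18 = 0.289 mA, giving I_C = β·I_B = 57.8 mA.
But then V_CE = 10 − 57.8×5.6 = -314 V < V_CE(sat) = 0.2 V — impossible in the active region.
So the transistor is saturated. With V_CE = 0.2 V, I_C = (V_CC − 0.2)/R_C = 9.8/5.6 = 1.75 mA.
Check: β·I_B = 57.8 mA > I_C = 1.75 mA, confirming saturation.

saturation; I_C ≈ 1.8 mA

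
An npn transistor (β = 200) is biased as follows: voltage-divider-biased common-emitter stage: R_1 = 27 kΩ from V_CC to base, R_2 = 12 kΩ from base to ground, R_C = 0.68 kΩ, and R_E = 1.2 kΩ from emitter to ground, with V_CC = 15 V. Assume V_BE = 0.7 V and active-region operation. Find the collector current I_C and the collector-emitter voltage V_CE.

Thevenize the base divider: V_Th = V_CC·R_2/(R_1+R_2) = 15×12/39 = 4.62 V, R_Th = R_1‖R_2 = 8.31 kΩ.
Base-emitter loop: V_Th = I_B·R_Th + V_BE + (β+1)I_B·R_E, so I_B = (4.62 − 0.7) / (8.31 + 201×1.2) = 0.0157 mA.
I_C = β·I_B = 200×0.0157 = 3.14 mA, and I_E = (β+1)I_B = 3.15 mA.
V_CE = V_CC − I_C·R_C − I_E·R_E = 15 − 3.14×0.68 − 3.15×1.2 = 9.08 V.
V_CE = 9.08 V > 0.2 V confirms active-region operation.

I_C ≈ 3.1 mA, V_CE ≈ 9.1 V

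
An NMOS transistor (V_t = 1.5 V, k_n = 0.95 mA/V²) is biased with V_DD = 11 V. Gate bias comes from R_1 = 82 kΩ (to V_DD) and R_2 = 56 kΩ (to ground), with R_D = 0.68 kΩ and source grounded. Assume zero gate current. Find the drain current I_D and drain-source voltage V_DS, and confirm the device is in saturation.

V_G = V_DD·R_2/(R_1+R_2) = 11×56/138 = 4.46 V. With the source grounded, V_GS = V_G = 4.46 V.
Assume saturation: I_D = (k_n/2)(V_GS − V_t)² = (0.95/2)×(4.46 − 1.5)² = 0.475×2.96² = 4.17 mA.
V_DS = V_DD − I_D·R_D = 11 − 4.17×0.68 = 8.16 V.
Saturation requires V_DS ≥ V_GS − V_t = 2.96 V; 8.16 ≥ 2.96 ✓.

I_D ≈ 4.2 mA, V_DS ≈ 8.2 V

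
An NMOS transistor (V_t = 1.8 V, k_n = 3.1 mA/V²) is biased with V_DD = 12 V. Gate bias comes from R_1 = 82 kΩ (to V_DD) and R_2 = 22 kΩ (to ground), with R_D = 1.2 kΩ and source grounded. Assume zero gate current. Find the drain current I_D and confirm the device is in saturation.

I_D ≈ 0.85 mA

V_G = V_DD·R_2/(R_1+R_2) = 12×22/104 = 2.54 V. With the source grounded, V_GS = V_G = 2.54 V.
Assume saturation: I_D = (k_n/2)(V_GS − V_t)² = (3.1/2)×(2.54 − 1.8)² = 1.55×0.738² = 0.845 mA.
V_DS = V_DD − I_D·R_D = 12 − 0.845×1.2 = 11 V.
Saturation requires V_DS ≥ V_GS − V_t = 0.738 V; 11 ≥ 0.738 ✓.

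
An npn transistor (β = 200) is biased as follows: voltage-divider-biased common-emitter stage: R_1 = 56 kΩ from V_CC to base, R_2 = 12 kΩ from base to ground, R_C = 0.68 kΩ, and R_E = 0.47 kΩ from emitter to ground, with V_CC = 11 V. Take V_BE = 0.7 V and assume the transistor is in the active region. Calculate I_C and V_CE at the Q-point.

Thevenize the base divider: V_Th = V_CC·R_2/(R_1+R_2) = 11×12/68 = 1.94 V, R_Th = R_1‖R_2 = 9.88 kΩ.
Base-emitter loop: V_Th = I_B·R_Th + V_BE + (β+1)I_B·R_E, so I_B = (1.94 − 0.7) / (9.88 + 201×0.47) = 0.0119 mA.
I_C = β·I_B = 200×0.0119 = 2.38 mA, and I_E = (β+1)I_B = 2.39 mA.
V_CE = V_CC − I_C·R_C − I_E·R_E = 11 − 2.38×0.68 − 2.39×0.47 = 8.26 V.
V_CE = 8.26 V > 0.2 V confirms active-region operation.

I_C ≈ 2.4 mA, V_CE ≈ 8.3 V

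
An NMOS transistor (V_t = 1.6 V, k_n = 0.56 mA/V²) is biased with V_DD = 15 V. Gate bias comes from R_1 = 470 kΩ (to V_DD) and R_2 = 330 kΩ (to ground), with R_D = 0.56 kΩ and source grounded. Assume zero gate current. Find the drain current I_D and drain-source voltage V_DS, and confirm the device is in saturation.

I_D ≈ 5.9 mA, V_DS ≈ 12 V

V_G = V_DD·R_2/(R_1+R_2) = 15×330/800 = 6.19 V. With the source grounded, V_GS = V_G = 6.19 V.
Assume saturation: I_D = (k_n/2)(V_GS − V_t)² = (0.56/2)×(6.19 − 1.6)² = 0.28×4.59² = 5.89 mA.
V_DS = V_DD − I_D·R_D = 15 − 5.89×0.56 = 11.7 V.
Saturation requires V_DS ≥ V_GS − V_t = 4.59 V; 11.7 ≥ 4.59 ✓.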